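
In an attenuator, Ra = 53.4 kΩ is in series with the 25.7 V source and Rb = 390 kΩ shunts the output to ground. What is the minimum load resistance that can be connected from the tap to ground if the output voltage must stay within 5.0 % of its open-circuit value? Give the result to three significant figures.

R_L(min) ≈ 892 kΩ

Output resistance R_th = Ra‖Rb = (53.4 × 390)/443.4 = 46.97 kΩ.
The fractional drop is R_th/(R_th + R_L); requiring this ≤ 0.0500 gives R_L ≥ R_th(1/0.0500 − 1) = 46.97 × 19.00 = 892 kΩ.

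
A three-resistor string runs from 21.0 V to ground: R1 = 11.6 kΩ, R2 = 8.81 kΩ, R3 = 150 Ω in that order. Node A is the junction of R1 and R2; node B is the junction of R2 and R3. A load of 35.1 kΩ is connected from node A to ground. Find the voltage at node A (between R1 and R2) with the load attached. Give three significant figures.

Below node A the series string R2+R3 = 8960 Ω sits in parallel with the 35100 Ω load: 7138 Ω.
V_A = 21.0 × 7138/(11600 + 7138) = 8.00 V.

V ≈ 8.00 V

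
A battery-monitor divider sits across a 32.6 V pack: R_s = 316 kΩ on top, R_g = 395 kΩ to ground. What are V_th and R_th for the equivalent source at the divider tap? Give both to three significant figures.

V_th = 18.1 V, R_th = 176 kΩ

V_th is the open-circuit tap voltage: 32.6 × 395/(316 + 395) = 18.1 V.
With the supply zeroed, R_s and R_g appear in parallel from the tap: R_th = R_s‖R_g = (316 × 395)/711.0 = 176 kΩ.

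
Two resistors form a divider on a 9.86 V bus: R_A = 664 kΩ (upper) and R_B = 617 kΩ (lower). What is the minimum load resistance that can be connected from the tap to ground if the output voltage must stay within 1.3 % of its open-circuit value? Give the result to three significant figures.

Output resistance R_th = R_A‖R_B = (664 × 617)/1281 = 319.8 kΩ.
The fractional drop is R_th/(R_th + R_L); requiring this ≤ 0.0130 gives R_L ≥ R_th(1/0.0130 − 1) = 319.8 × 75.92 = 24.3 MΩ.

R_L(min) ≈ 24.3 MΩ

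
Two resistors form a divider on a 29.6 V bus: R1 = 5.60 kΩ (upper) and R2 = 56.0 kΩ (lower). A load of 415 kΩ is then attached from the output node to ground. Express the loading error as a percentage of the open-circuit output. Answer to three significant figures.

1.21 %

The divider's output (Thévenin) resistance is R1‖R2 = 5.091 kΩ.
Fractional drop under load = R_th/(R_th + R_L) = 5.091 / (5.091 + 415) = 0.01212.
So the output falls by 1.21 %.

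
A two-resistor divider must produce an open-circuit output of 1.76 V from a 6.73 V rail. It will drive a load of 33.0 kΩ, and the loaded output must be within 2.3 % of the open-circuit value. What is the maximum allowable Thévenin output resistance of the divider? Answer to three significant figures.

Loading drop = R_th/(R_th + R_L) ≤ 0.0230, so R_th ≤ R_L · ε/(1−ε) = 33.0 kΩ × 0.0230/0.9770 = 777 Ω.

R_th ≤ 777 Ω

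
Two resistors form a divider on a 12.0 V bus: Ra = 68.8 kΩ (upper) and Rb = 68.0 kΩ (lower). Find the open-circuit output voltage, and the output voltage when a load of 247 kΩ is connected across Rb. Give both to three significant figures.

Open-circuit: V = 12.0 × 68.0/(68.8 + 68.0) = 5.96 V.
With the load, Rb becomes Rb‖R_L = 53.32 kΩ, so V = 12.0 × 53.32/122.1 = 5.24 V.

Unloaded: 5.96 V; loaded: 5.24 V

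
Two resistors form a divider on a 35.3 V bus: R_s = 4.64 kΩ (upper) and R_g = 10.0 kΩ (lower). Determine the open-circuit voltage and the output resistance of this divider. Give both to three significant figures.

V_th = 24.1 V, R_th = 3.17 kΩ

V_th is the open-circuit tap voltage: 35.3 × 10.0/(4.64 + 10.0) = 24.1 V.
With the supply zeroed, R_s and R_g appear in parallel from the tap: R_th = R_s‖R_g = (4.64 × 10.0)/14.64 = 3.17 kΩ.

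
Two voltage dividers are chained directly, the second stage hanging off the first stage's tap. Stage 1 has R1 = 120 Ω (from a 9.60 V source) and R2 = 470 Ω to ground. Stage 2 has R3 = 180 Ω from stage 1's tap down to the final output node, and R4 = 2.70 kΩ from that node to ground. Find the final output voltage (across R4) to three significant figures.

V_out ≈ 6.94 V

Stage 2 presents R3+R4 = 2880 Ω as a load on stage 1's tap.
Stage 1's lower leg becomes R2‖(R3+R4) = 404.1 Ω, so V_mid = 9.60 × 404.1/524.1 = 7.402 V.
Stage 2 is itself unloaded: V_out = V_mid × R4/(R3+R4) = 7.402 × 2700/2880 = 6.94 V.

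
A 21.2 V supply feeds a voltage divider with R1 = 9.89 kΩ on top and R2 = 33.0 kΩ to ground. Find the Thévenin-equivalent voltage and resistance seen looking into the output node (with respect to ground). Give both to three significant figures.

V_th = 16.3 V, R_th = 7.61 kΩ

V_th is the open-circuit tap voltage: 21.2 × 33.0/(9.89 + 33.0) = 16.3 V.
With the supply zeroed, R1 and R2 appear in parallel from the tap: R_th = R1‖R2 = (9.89 × 33.0)/42.89 = 7.61 kΩ.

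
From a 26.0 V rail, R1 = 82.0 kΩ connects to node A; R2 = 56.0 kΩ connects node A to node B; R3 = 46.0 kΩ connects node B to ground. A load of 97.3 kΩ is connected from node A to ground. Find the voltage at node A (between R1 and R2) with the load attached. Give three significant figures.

V ≈ 9.82 V

Below node A the series string R2+R3 = 102.0 kΩ sits in parallel with the 97.3 kΩ load: 49.80 kΩ.
V_A = 26.0 × 49.80/(82.0 + 49.80) = 9.82 V.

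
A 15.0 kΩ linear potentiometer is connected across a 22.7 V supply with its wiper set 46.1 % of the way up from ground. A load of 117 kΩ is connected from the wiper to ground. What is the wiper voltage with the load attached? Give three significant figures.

The wiper splits the pot into (1−α)R = 8.085 kΩ above and αR = 6.915 kΩ below.
Lower section ‖ load = 6.529 kΩ.
V_wiper = 22.7 × 6.529/(8.085 + 6.529) = 10.1 V.

V ≈ 10.1 V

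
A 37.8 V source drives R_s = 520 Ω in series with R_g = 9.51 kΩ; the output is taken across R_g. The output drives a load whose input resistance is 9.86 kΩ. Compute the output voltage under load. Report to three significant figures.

The load sits in parallel with R_g: R_g‖R_L = (9510 × 9860) / (9510 + 9860) = 4841 Ω.
V_out = 37.8 × 4841 / (520 + 4841) = 37.8 × 4841/5361 = 34.1 V.
(Unloaded it would have been 35.8 V.)

V_out ≈ 34.1 V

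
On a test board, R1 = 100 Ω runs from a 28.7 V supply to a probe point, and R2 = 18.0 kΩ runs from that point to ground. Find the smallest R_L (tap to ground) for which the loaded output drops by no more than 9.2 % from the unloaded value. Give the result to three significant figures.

Output resistance R_th = R1‖R2 = (100 × 18000)/18100 = 99.45 Ω.
The fractional drop is R_th/(R_th + R_L); requiring this ≤ 0.0920 gives R_L ≥ R_th(1/0.0920 − 1) = 99.45 × 9.870 = 982 Ω.

R_L(min) ≈ 982 Ω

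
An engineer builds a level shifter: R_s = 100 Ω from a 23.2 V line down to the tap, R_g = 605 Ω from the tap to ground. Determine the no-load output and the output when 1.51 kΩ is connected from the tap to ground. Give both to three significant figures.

Unloaded: 19.9 V; loaded: 18.8 V

Open-circuit: V = 23.2 × 605/(100 + 605) = 19.9 V.
With the load, R_g becomes R_g‖R_L = 431.9 Ω, so V = 23.2 × 431.9/531.9 = 18.8 V.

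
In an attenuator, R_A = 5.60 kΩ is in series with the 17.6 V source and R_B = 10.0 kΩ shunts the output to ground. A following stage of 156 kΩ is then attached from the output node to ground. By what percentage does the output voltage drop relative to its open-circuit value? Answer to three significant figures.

The divider's output (Thévenin) resistance is R_A‖R_B = 3.590 kΩ.
Fractional drop under load = R_th/(R_th + R_L) = 3.590 / (3.590 + 156) = 0.02249.
So the output falls by 2.25 %.

2.25 %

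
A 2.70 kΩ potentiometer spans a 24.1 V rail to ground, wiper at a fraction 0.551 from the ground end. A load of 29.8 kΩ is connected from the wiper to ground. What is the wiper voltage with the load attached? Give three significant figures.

V ≈ 13.0 V

The wiper splits the pot into (1−α)R = 1.212 kΩ above and αR = 1.488 kΩ below.
Lower section ‖ load = 1.417 kΩ.
V_wiper = 24.1 × 1.417/(1.212 + 1.417) = 13.0 V.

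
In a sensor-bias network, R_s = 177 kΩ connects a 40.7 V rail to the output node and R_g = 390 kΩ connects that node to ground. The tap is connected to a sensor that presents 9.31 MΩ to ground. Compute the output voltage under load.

The load sits in parallel with R_g: R_g‖R_L = (390 × 9310) / (390 + 9310) = 374.3 kΩ.
V_out = 40.7 × 374.3 / (177 + 374.3) = 40.7 × 374.3/551.3 = 27.6 V.
(Unloaded it would have been 28.0 V.)

V_out ≈ 27.6 V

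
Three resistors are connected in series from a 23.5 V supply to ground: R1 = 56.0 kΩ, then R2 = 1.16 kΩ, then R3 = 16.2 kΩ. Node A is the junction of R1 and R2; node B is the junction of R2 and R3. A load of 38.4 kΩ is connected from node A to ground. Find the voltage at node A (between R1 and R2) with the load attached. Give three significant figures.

V ≈ 4.13 V

Below node A the series string R2+R3 = 17.36 kΩ sits in parallel with the 38.4 kΩ load: 11.96 kΩ.
V_A = 23.5 × 11.96/(56.0 + 11.96) = 4.13 V.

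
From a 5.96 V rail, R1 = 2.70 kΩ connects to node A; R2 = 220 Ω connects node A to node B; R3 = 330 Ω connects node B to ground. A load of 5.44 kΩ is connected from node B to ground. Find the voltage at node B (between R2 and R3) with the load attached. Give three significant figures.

At node B, R3 is in parallel with the load: R3‖R_L = 311.1 Ω.
Below node A the resistance is R2 + (R3‖R_L) = 531.1 Ω, so V_A = 5.96 × 531.1/3231 = 0.9797 V.
Then V_B = V_A × (R3‖R_L)/(R2 + R3‖R_L) = 0.9797 × 311.1/531.1 = 0.574 V.

V ≈ 0.574 V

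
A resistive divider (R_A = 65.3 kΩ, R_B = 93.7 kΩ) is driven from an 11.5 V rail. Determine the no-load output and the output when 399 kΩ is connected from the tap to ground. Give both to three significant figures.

Unloaded: 6.78 V; loaded: 6.18 V

Open-circuit: V = 11.5 × 93.7/(65.3 + 93.7) = 6.78 V.
With the load, R_B becomes R_B‖R_L = 75.88 kΩ, so V = 11.5 × 75.88/141.2 = 6.18 V.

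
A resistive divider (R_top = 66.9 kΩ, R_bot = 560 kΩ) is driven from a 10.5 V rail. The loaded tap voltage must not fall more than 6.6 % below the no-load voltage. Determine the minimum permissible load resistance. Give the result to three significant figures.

R_L(min) ≈ 846 kΩ

Output resistance R_th = R_top‖R_bot = (66.9 × 560)/626.9 = 59.76 kΩ.
The fractional drop is R_th/(R_th + R_L); requiring this ≤ 0.0660 gives R_L ≥ R_th(1/0.0660 − 1) = 59.76 × 14.15 = 846 kΩ.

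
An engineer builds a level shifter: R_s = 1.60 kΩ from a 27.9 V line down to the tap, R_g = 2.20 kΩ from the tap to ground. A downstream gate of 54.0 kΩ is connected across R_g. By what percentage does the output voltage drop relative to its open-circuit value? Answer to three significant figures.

The divider's output (Thévenin) resistance is R_s‖R_g = 0.9263 kΩ.
Fractional drop under load = R_th/(R_th + R_L) = 0.9263 / (0.9263 + 54.0) = 0.01686.
So the output falls by 1.69 %.

1.69 %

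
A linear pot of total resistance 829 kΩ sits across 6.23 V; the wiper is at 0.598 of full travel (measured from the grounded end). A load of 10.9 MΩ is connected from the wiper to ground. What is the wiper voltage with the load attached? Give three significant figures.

V ≈ 3.66 V

The wiper splits the pot into (1−α)R = 333.3 kΩ above and αR = 495.7 kΩ below.
Lower section ‖ load = 474.2 kΩ.
V_wiper = 6.23 × 474.2/(333.3 + 474.2) = 3.66 V.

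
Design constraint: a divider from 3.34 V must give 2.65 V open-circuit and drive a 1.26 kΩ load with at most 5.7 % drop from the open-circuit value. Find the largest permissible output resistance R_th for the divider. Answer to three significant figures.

R_th ≤ 76.2 Ω

Loading drop = R_th/(R_th + R_L) ≤ 0.0570, so R_th ≤ R_L · ε/(1−ε) = 1.26 kΩ × 0.0570/0.9430 = 76.2 Ω.
(Any R1, R2 with R2/(R1+R2) = 0.793 and R1‖R2 ≤ 76.2 Ω will meet the spec.)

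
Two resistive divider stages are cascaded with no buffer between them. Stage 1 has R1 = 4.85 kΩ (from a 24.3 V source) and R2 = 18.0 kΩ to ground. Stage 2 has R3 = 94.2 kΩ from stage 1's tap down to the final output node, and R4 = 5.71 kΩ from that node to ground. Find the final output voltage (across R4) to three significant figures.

V_out ≈ 1.05 V

Stage 2 presents R3+R4 = 99.91 kΩ as a load on stage 1's tap.
Stage 1's lower leg becomes R2‖(R3+R4) = 15.25 kΩ, so V_mid = 24.3 × 15.25/20.10 = 18.44 V.
Stage 2 is itself unloaded: V_out = V_mid × R4/(R3+R4) = 18.44 × 5.71/99.91 = 1.05 V.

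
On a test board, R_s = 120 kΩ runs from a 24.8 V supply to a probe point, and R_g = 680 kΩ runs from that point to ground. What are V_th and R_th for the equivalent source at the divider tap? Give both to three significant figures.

V_th is the open-circuit tap voltage: 24.8 × 680/(120 + 680) = 21.1 V.
With the supply zeroed, R_s and R_g appear in parallel from the tap: R_th = R_s‖R_g = (120 × 680)/800.0 = 102 kΩ.

V_th = 21.1 V, R_th = 102 kΩ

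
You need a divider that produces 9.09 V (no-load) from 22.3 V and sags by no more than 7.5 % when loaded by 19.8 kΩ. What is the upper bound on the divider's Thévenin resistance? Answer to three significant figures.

Loading drop = R_th/(R_th + R_L) ≤ 0.0750, so R_th ≤ R_L · ε/(1−ε) = 19.8 kΩ × 0.0750/0.9250 = 1.61 kΩ.
(Any R1, R2 with R2/(R1+R2) = 0.408 and R1‖R2 ≤ 1.61 kΩ will meet the spec.)

R_th ≤ 1.61 kΩ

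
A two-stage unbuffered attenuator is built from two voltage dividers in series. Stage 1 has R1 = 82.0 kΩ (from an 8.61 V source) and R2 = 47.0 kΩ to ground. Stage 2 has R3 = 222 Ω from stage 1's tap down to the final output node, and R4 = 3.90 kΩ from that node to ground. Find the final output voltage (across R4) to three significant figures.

V_out ≈ 0.360 V

Stage 2 presents R3+R4 = 4122 Ω as a load on stage 1's tap.
Stage 1's lower leg becomes R2‖(R3+R4) = 3790 Ω, so V_mid = 8.61 × 3790/85790 = 0.3803 V.
Stage 2 is itself unloaded: V_out = V_mid × R4/(R3+R4) = 0.3803 × 3900/4122 = 0.360 V.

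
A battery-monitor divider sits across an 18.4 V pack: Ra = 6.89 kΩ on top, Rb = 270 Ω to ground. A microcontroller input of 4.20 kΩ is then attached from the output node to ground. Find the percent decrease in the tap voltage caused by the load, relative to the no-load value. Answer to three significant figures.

The divider's output (Thévenin) resistance is Ra‖Rb = 259.8 Ω.
Fractional drop under load = R_th/(R_th + R_L) = 259.8 / (259.8 + 4200) = 0.05826.
So the output falls by 5.83 %.

5.83 %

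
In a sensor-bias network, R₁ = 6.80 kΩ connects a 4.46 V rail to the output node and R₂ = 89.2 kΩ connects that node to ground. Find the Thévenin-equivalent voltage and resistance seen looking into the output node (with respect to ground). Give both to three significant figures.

V_th is the open-circuit tap voltage: 4.46 × 89.2/(6.80 + 89.2) = 4.14 V.
With the supply zeroed, R₁ and R₂ appear in parallel from the tap: R_th = R₁‖R₂ = (6.80 × 89.2)/96.00 = 6.32 kΩ.

V_th = 4.14 V, R_th = 6.32 kΩ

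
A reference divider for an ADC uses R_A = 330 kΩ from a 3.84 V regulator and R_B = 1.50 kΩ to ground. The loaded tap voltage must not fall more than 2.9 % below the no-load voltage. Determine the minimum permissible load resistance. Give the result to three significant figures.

Output resistance R_th = R_A‖R_B = (330 × 1.50)/331.5 = 1.493 kΩ.
The fractional drop is R_th/(R_th + R_L); requiring this ≤ 0.0290 gives R_L ≥ R_th(1/0.0290 − 1) = 1.493 × 33.48 = 50.0 kΩ.

R_L(min) ≈ 50.0 kΩ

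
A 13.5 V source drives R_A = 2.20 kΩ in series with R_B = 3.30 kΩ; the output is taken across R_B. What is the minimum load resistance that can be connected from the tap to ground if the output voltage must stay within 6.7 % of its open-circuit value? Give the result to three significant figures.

Output resistance R_th = R_A‖R_B = (2.20 × 3.30)/5.500 = 1.320 kΩ.
The fractional drop is R_th/(R_th + R_L); requiring this ≤ 0.0670 gives R_L ≥ R_th(1/0.0670 − 1) = 1.320 × 13.93 = 18.4 kΩ.

R_L(min) ≈ 18.4 kΩ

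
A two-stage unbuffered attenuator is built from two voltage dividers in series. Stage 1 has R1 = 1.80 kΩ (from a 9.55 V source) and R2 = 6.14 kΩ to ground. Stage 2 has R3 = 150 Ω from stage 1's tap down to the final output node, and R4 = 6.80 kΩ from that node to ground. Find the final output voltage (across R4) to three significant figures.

Stage 2 presents R3+R4 = 6950 Ω as a load on stage 1's tap.
Stage 1's lower leg becomes R2‖(R3+R4) = 3260 Ω, so V_mid = 9.55 × 3260/5060 = 6.153 V.
Stage 2 is itself unloaded: V_out = V_mid × R4/(R3+R4) = 6.153 × 6800/6950 = 6.02 V.

V_out ≈ 6.02 V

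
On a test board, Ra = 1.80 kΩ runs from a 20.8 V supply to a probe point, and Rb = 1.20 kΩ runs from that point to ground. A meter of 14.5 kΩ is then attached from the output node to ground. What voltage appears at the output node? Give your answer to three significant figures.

The load sits in parallel with Rb: Rb‖R_L = (1.20 × 14.5) / (1.20 + 14.5) = 1.108 kΩ.
V_out = 20.8 × 1.108 / (1.80 + 1.108) = 20.8 × 1.108/2.908 = 7.93 V.

V_out ≈ 7.93 V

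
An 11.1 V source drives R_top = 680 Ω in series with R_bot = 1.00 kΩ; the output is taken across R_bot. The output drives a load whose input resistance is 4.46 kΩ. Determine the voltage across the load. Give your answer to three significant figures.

V_out ≈ 6.06 V

The load sits in parallel with R_bot: R_bot‖R_L = (1000 × 4460) / (1000 + 4460) = 816.8 Ω.
V_out = 11.1 × 816.8 / (680 + 816.8) = 11.1 × 816.8/1497 = 6.06 V.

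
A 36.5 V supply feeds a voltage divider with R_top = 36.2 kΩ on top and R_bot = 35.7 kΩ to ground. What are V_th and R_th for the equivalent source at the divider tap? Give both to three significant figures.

V_th is the open-circuit tap voltage: 36.5 × 35.7/(36.2 + 35.7) = 18.1 V.
With the supply zeroed, R_top and R_bot appear in parallel from the tap: R_th = R_top‖R_bot = (36.2 × 35.7)/71.90 = 18.0 kΩ.

V_th = 18.1 V, R_th = 18.0 kΩ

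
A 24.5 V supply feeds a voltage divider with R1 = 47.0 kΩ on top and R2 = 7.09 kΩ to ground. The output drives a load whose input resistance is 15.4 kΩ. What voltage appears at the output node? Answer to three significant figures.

V_out ≈ 2.29 V

The load sits in parallel with R2: R2‖R_L = (7.09 × 15.4) / (7.09 + 15.4) = 4.855 kΩ.
V_out = 24.5 × 4.855 / (47.0 + 4.855) = 24.5 × 4.855/51.85 = 2.29 V.
(Unloaded it would have been 3.21 V.)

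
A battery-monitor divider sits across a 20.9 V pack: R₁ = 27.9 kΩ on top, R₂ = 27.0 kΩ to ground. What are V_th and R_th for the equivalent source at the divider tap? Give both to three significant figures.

V_th is the open-circuit tap voltage: 20.9 × 27.0/(27.9 + 27.0) = 10.3 V.
With the supply zeroed, R₁ and R₂ appear in parallel from the tap: R_th = R₁‖R₂ = (27.9 × 27.0)/54.90 = 13.7 kΩ.

V_th = 10.3 V, R_th = 13.7 kΩ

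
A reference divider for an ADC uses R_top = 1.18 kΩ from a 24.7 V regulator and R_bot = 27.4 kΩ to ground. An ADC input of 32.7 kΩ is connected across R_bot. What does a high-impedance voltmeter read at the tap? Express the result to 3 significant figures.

The load sits in parallel with R_bot: R_bot‖R_L = (27.4 × 32.7) / (27.4 + 32.7) = 14.91 kΩ.
V_out = 24.7 × 14.91 / (1.18 + 14.91) = 24.7 × 14.91/16.09 = 22.9 V.

V_out ≈ 22.9 V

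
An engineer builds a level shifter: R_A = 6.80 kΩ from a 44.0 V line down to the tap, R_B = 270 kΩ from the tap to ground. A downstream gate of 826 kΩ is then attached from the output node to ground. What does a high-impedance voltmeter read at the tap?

The load sits in parallel with R_B: R_B‖R_L = (270 × 826) / (270 + 826) = 203.5 kΩ.
V_out = 44.0 × 203.5 / (6.80 + 203.5) = 44.0 × 203.5/210.3 = 42.6 V.

V_out ≈ 42.6 V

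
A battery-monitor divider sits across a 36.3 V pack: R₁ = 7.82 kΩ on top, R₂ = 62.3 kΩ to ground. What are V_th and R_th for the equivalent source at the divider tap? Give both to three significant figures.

V_th is the open-circuit tap voltage: 36.3 × 62.3/(7.82 + 62.3) = 32.3 V.
With the supply zeroed, R₁ and R₂ appear in parallel from the tap: R_th = R₁‖R₂ = (7.82 × 62.3)/70.12 = 6.95 kΩ.

V_th = 32.3 V, R_th = 6.95 kΩ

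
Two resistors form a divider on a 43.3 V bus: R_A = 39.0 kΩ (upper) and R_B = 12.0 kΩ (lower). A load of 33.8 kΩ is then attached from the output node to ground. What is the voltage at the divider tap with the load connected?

The load sits in parallel with R_B: R_B‖R_L = (12.0 × 33.8) / (12.0 + 33.8) = 8.856 kΩ.
V_out = 43.3 × 8.856 / (39.0 + 8.856) = 43.3 × 8.856/47.86 = 8.01 V.
(Unloaded it would have been 10.2 V.)

V_out ≈ 8.01 V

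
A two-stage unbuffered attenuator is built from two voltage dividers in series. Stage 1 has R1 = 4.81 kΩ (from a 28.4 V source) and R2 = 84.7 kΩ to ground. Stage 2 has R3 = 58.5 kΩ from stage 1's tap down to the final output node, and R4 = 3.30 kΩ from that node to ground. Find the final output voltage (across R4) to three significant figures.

Stage 2 presents R3+R4 = 61.80 kΩ as a load on stage 1's tap.
Stage 1's lower leg becomes R2‖(R3+R4) = 35.73 kΩ, so V_mid = 28.4 × 35.73/40.54 = 25.03 V.
Stage 2 is itself unloaded: V_out = V_mid × R4/(R3+R4) = 25.03 × 3.30/61.80 = 1.34 V.

V_out ≈ 1.34 V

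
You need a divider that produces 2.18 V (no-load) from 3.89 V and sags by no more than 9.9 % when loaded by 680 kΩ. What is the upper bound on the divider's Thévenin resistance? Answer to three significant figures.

Loading drop = R_th/(R_th + R_L) ≤ 0.0990, so R_th ≤ R_L · ε/(1−ε) = 680 kΩ × 0.0990/0.9010 = 74.7 kΩ.
(Any R1, R2 with R2/(R1+R2) = 0.560 and R1‖R2 ≤ 74.7 kΩ will meet the spec.)

R_th ≤ 74.7 kΩ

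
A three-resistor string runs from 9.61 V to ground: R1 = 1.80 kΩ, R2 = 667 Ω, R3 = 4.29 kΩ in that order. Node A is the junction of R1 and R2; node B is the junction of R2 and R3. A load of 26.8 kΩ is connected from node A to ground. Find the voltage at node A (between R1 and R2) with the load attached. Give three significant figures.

Below node A the series string R2+R3 = 4957 Ω sits in parallel with the 26800 Ω load: 4183 Ω.
V_A = 9.61 × 4183/(1800 + 4183) = 6.72 V.

V ≈ 6.72 V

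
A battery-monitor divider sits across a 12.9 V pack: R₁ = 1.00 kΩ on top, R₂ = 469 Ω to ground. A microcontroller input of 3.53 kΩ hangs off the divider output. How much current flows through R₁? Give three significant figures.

R₂‖R_L = 414.0 Ω, so the source sees R₁ + R₂‖R_L = 1414 Ω.
I = 12.9 V / 1414 Ω = 9.12 mA.

I ≈ 9.12 mA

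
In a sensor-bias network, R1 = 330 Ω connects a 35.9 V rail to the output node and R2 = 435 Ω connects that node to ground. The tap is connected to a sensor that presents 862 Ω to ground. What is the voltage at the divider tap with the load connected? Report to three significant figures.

The load sits in parallel with R2: R2‖R_L = (435 × 862) / (435 + 862) = 289.1 Ω.
V_out = 35.9 × 289.1 / (330 + 289.1) = 35.9 × 289.1/619.1 = 16.8 V.
(Unloaded it would have been 20.4 V.)

V_out ≈ 16.8 V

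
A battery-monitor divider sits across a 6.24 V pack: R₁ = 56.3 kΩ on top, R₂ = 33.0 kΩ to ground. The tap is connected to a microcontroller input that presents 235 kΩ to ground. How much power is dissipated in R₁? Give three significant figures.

P ≈ 0.302 mW

Total resistance from the source is R₁ + (R₂‖R_L) = 85.24 kΩ, so I = 6.24/85.24 kΩ = 0.07321 mA.
P = I²·R₁ = (0.07321 mA)² × 56.3 kΩ = 0.302 mW.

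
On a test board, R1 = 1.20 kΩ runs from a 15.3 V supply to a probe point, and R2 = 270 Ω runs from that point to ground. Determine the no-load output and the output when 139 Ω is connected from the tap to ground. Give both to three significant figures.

Open-circuit: V = 15.3 × 270/(1200 + 270) = 2.81 V.
With the load, R2 becomes R2‖R_L = 91.76 Ω, so V = 15.3 × 91.76/1292 = 1.09 V.

Unloaded: 2.81 V; loaded: 1.09 V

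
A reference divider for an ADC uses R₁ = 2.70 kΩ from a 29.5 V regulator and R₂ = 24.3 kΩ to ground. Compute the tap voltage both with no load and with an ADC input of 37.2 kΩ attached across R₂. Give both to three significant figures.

Open-circuit: V = 29.5 × 24.3/(2.70 + 24.3) = 26.6 V.
With the load, R₂ becomes R₂‖R_L = 14.70 kΩ, so V = 29.5 × 14.70/17.40 = 24.9 V.

Unloaded: 26.6 V; loaded: 24.9 V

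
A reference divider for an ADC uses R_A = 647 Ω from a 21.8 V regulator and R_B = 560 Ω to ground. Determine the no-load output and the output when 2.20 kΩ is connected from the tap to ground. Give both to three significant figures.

Open-circuit: V = 21.8 × 560/(647 + 560) = 10.1 V.
With the load, R_B becomes R_B‖R_L = 446.4 Ω, so V = 21.8 × 446.4/1093 = 8.90 V.

Unloaded: 10.1 V; loaded: 8.90 V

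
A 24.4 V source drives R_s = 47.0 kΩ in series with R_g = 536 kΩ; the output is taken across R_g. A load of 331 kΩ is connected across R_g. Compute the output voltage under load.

V_out ≈ 19.8 V

The load sits in parallel with R_g: R_g‖R_L = (536 × 331) / (536 + 331) = 204.6 kΩ.
V_out = 24.4 × 204.6 / (47.0 + 204.6) = 24.4 × 204.6/251.6 = 19.8 V.
(Unloaded it would have been 22.4 V.)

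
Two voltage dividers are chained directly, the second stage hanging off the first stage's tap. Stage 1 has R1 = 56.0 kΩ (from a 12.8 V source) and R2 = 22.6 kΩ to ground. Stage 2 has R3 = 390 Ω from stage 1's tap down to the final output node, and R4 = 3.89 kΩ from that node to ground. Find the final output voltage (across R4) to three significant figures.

Stage 2 presents R3+R4 = 4280 Ω as a load on stage 1's tap.
Stage 1's lower leg becomes R2‖(R3+R4) = 3599 Ω, so V_mid = 12.8 × 3599/59600 = 0.7729 V.
Stage 2 is itself unloaded: V_out = V_mid × R4/(R3+R4) = 0.7729 × 3890/4280 = 0.702 V.

V_out ≈ 0.702 V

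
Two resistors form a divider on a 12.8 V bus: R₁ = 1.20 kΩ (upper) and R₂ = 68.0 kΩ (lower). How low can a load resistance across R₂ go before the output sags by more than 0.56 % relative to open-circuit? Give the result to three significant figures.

R_L(min) ≈ 209 kΩ

Output resistance R_th = R₁‖R₂ = (1.20 × 68.0)/69.20 = 1.179 kΩ.
The fractional drop is R_th/(R_th + R_L); requiring this ≤ 0.00560 gives R_L ≥ R_th(1/0.00560 − 1) = 1.179 × 177.6 = 209 kΩ.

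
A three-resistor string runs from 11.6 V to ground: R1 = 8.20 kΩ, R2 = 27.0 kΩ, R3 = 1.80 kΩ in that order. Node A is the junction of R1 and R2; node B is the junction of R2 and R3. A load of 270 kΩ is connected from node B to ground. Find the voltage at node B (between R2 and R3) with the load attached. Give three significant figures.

V ≈ 0.561 V

At node B, R3 is in parallel with the load: R3‖R_L = 1.788 kΩ.
Below node A the resistance is R2 + (R3‖R_L) = 28.79 kΩ, so V_A = 11.6 × 28.79/36.99 = 9.028 V.
Then V_B = V_A × (R3‖R_L)/(R2 + R3‖R_L) = 9.028 × 1.788/28.79 = 0.561 V.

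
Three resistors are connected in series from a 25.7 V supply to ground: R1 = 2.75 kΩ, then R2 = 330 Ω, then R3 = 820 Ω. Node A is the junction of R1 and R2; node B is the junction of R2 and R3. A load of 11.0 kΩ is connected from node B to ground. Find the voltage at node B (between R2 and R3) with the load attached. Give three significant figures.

At node B, R3 is in parallel with the load: R3‖R_L = 763.1 Ω.
Below node A the resistance is R2 + (R3‖R_L) = 1093 Ω, so V_A = 25.7 × 1093/3843 = 7.310 V.
Then V_B = V_A × (R3‖R_L)/(R2 + R3‖R_L) = 7.310 × 763.1/1093 = 5.10 V.

V ≈ 5.10 V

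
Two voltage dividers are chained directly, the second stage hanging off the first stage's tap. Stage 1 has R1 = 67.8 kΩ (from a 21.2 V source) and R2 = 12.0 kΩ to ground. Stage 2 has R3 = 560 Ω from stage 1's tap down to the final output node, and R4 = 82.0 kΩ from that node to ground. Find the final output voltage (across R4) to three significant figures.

Stage 2 presents R3+R4 = 82560 Ω as a load on stage 1's tap.
Stage 1's lower leg becomes R2‖(R3+R4) = 10480 Ω, so V_mid = 21.2 × 10480/78280 = 2.838 V.
Stage 2 is itself unloaded: V_out = V_mid × R4/(R3+R4) = 2.838 × 82000/82560 = 2.82 V.

V_out ≈ 2.82 V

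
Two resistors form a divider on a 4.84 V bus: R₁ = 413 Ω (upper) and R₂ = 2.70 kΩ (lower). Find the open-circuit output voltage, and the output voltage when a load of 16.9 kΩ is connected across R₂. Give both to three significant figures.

Open-circuit: V = 4.84 × 2700/(413 + 2700) = 4.20 V.
With the load, R₂ becomes R₂‖R_L = 2328 Ω, so V = 4.84 × 2328/2741 = 4.11 V.

Unloaded: 4.20 V; loaded: 4.11 V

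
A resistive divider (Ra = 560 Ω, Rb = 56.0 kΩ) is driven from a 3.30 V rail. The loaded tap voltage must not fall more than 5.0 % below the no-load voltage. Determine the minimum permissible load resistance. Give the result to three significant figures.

R_L(min) ≈ 10.5 kΩ

Output resistance R_th = Ra‖Rb = (560 × 56000)/56560 = 554.5 Ω.
The fractional drop is R_th/(R_th + R_L); requiring this ≤ 0.0500 gives R_L ≥ R_th(1/0.0500 − 1) = 554.5 × 19.00 = 10.5 kΩ.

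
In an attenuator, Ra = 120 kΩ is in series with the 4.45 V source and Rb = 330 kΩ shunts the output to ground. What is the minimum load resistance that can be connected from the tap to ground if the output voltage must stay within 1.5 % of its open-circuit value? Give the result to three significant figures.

R_L(min) ≈ 5.78 MΩ

Output resistance R_th = Ra‖Rb = (120 × 330)/450.0 = 88.00 kΩ.
The fractional drop is R_th/(R_th + R_L); requiring this ≤ 0.0150 gives R_L ≥ R_th(1/0.0150 − 1) = 88.00 × 65.67 = 5.78 MΩ.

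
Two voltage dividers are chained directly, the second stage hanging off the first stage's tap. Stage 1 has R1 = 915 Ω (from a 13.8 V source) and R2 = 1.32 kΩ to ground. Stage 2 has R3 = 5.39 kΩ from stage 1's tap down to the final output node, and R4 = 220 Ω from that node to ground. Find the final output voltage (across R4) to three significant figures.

V_out ≈ 0.292 V

Stage 2 presents R3+R4 = 5610 Ω as a load on stage 1's tap.
Stage 1's lower leg becomes R2‖(R3+R4) = 1069 Ω, so V_mid = 13.8 × 1069/1984 = 7.434 V.
Stage 2 is itself unloaded: V_out = V_mid × R4/(R3+R4) = 7.434 × 220/5610 = 0.292 V.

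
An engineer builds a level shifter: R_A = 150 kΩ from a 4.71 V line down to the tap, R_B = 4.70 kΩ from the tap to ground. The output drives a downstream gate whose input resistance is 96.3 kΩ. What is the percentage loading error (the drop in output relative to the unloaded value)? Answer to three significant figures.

4.52 %

The divider's output (Thévenin) resistance is R_A‖R_B = 4.557 kΩ.
Fractional drop under load = R_th/(R_th + R_L) = 4.557 / (4.557 + 96.3) = 0.04518.
So the output falls by 4.52 %.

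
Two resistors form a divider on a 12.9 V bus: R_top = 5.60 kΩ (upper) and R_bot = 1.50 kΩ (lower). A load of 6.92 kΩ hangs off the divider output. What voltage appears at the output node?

The load sits in parallel with R_bot: R_bot‖R_L = (1.50 × 6.92) / (1.50 + 6.92) = 1.233 kΩ.
V_out = 12.9 × 1.233 / (5.60 + 1.233) = 12.9 × 1.233/6.833 = 2.33 V.

V_out ≈ 2.33 V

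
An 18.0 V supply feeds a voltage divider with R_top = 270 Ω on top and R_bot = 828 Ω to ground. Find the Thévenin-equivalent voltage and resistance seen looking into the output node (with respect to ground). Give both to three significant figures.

V_th = 13.6 V, R_th = 204 Ω

V_th is the open-circuit tap voltage: 18.0 × 828/(270 + 828) = 13.6 V.
With the supply zeroed, R_top and R_bot appear in parallel from the tap: R_th = R_top‖R_bot = (270 × 828)/1098 = 204 Ω.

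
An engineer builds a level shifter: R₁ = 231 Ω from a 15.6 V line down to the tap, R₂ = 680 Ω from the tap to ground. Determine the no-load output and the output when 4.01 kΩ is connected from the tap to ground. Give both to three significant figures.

Open-circuit: V = 15.6 × 680/(231 + 680) = 11.6 V.
With the load, R₂ becomes R₂‖R_L = 581.4 Ω, so V = 15.6 × 581.4/812.4 = 11.2 V.

Unloaded: 11.6 V; loaded: 11.2 V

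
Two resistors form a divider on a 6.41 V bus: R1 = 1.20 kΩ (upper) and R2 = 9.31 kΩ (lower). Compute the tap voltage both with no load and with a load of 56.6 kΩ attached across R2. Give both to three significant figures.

Open-circuit: V = 6.41 × 9.31/(1.20 + 9.31) = 5.68 V.
With the load, R2 becomes R2‖R_L = 7.995 kΩ, so V = 6.41 × 7.995/9.195 = 5.57 V.

Unloaded: 5.68 V; loaded: 5.57 V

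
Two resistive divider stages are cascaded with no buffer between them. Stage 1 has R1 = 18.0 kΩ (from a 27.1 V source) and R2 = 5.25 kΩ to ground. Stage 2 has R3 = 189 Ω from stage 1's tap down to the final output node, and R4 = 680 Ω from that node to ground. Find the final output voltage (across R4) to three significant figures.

Stage 2 presents R3+R4 = 869.0 Ω as a load on stage 1's tap.
Stage 1's lower leg becomes R2‖(R3+R4) = 745.6 Ω, so V_mid = 27.1 × 745.6/18750 = 1.078 V.
Stage 2 is itself unloaded: V_out = V_mid × R4/(R3+R4) = 1.078 × 680/869.0 = 0.843 V.

V_out ≈ 0.843 V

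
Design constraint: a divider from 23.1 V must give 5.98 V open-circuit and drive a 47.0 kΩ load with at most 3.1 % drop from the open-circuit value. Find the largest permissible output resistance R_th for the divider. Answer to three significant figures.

Loading drop = R_th/(R_th + R_L) ≤ 0.0310, so R_th ≤ R_L · ε/(1−ε) = 47.0 kΩ × 0.0310/0.9690 = 1.50 kΩ.

R_th ≤ 1.50 kΩ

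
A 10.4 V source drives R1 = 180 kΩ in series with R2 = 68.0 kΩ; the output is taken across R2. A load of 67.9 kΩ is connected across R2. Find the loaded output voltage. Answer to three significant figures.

The load sits in parallel with R2: R2‖R_L = (68.0 × 67.9) / (68.0 + 67.9) = 33.97 kΩ.
V_out = 10.4 × 33.97 / (180 + 33.97) = 10.4 × 33.97/214.0 = 1.65 V.

V_out ≈ 1.65 V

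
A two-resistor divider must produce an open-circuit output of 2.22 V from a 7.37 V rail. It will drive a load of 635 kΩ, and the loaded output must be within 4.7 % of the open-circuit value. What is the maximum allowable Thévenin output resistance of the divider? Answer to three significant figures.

R_th ≤ 31.3 kΩ

Loading drop = R_th/(R_th + R_L) ≤ 0.0470, so R_th ≤ R_L · ε/(1−ε) = 635 kΩ × 0.0470/0.9530 = 31.3 kΩ.
(Any R1, R2 with R2/(R1+R2) = 0.301 and R1‖R2 ≤ 31.3 kΩ will meet the spec.)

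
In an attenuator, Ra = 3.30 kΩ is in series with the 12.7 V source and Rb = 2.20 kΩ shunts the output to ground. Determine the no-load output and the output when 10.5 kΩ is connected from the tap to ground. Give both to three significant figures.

Open-circuit: V = 12.7 × 2.20/(3.30 + 2.20) = 5.08 V.
With the load, Rb becomes Rb‖R_L = 1.819 kΩ, so V = 12.7 × 1.819/5.119 = 4.51 V.

Unloaded: 5.08 V; loaded: 4.51 V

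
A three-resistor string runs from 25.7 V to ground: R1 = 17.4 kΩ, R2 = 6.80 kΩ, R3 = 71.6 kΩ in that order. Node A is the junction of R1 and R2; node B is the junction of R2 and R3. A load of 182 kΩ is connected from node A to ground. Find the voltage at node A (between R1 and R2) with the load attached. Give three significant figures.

Below node A the series string R2+R3 = 78.40 kΩ sits in parallel with the 182 kΩ load: 54.80 kΩ.
V_A = 25.7 × 54.80/(17.4 + 54.80) = 19.5 V.

V ≈ 19.5 V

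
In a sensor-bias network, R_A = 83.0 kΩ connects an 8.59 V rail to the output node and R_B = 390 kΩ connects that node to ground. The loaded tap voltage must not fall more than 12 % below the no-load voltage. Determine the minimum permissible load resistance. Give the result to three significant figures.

R_L(min) ≈ 502 kΩ

Output resistance R_th = R_A‖R_B = (83.0 × 390)/473.0 = 68.44 kΩ.
The fractional drop is R_th/(R_th + R_L); requiring this ≤ 0.120 gives R_L ≥ R_th(1/0.120 − 1) = 68.44 × 7.333 = 502 kΩ.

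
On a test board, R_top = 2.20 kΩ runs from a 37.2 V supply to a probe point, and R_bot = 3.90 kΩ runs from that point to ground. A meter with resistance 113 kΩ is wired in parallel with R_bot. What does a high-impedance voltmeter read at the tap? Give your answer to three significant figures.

V_out ≈ 23.5 V

The load sits in parallel with R_bot: R_bot‖R_L = (3.90 × 113) / (3.90 + 113) = 3.770 kΩ.
V_out = 37.2 × 3.770 / (2.20 + 3.770) = 37.2 × 3.770/5.970 = 23.5 V.
(Unloaded it would have been 23.8 V.)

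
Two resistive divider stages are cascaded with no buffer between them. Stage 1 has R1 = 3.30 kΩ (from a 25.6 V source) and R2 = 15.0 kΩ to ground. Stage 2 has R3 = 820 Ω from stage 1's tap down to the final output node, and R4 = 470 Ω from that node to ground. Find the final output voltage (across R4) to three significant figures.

Stage 2 presents R3+R4 = 1290 Ω as a load on stage 1's tap.
Stage 1's lower leg becomes R2‖(R3+R4) = 1188 Ω, so V_mid = 25.6 × 1188/4488 = 6.776 V.
Stage 2 is itself unloaded: V_out = V_mid × R4/(R3+R4) = 6.776 × 470/1290 = 2.47 V.

V_out ≈ 2.47 V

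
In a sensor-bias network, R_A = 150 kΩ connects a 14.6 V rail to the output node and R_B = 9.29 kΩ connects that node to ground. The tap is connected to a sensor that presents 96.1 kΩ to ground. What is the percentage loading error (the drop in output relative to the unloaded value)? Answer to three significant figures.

Unloaded V = 14.6 × 9.29/159.3 = 0.85149 V.
Loaded: R_B‖R_L = 8.471 kΩ, giving V = 14.6 × 8.471/158.5 = 0.78045 V.
Drop = (0.85149 − 0.78045) / 0.85149 = 8.34 %.

8.34 %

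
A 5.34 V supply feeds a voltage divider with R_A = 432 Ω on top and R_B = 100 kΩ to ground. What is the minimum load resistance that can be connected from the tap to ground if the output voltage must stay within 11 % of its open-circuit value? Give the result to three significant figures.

R_L(min) ≈ 3.48 kΩ

Output resistance R_th = R_A‖R_B = (432 × 100000)/100400 = 430.1 Ω.
The fractional drop is R_th/(R_th + R_L); requiring this ≤ 0.110 gives R_L ≥ R_th(1/0.110 − 1) = 430.1 × 8.091 = 3.48 kΩ.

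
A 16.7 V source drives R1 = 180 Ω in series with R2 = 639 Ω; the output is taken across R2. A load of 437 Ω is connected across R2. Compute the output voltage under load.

The load sits in parallel with R2: R2‖R_L = (639 × 437) / (639 + 437) = 259.5 Ω.
V_out = 16.7 × 259.5 / (180 + 259.5) = 16.7 × 259.5/439.5 = 9.86 V.

V_out ≈ 9.86 V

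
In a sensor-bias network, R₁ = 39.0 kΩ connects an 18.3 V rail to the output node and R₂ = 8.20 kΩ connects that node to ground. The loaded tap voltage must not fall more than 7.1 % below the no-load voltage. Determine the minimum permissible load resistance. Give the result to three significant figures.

R_L(min) ≈ 88.7 kΩ

Output resistance R_th = R₁‖R₂ = (39.0 × 8.20)/47.20 = 6.775 kΩ.
The fractional drop is R_th/(R_th + R_L); requiring this ≤ 0.0710 gives R_L ≥ R_th(1/0.0710 − 1) = 6.775 × 13.08 = 88.7 kΩ.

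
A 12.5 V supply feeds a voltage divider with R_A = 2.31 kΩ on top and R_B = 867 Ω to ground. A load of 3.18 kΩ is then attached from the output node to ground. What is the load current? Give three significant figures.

I_L ≈ 0.895 mA

R_B‖R_L = 681.3 Ω; V_out = 12.5 × 681.3/2991 = 2.847 V.
I_L = V_out / R_L = 2.847 / 3.18 kΩ = 0.895 mA.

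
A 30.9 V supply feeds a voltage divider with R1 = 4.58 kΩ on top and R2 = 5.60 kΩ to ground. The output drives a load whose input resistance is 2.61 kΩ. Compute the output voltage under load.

V_out ≈ 8.65 V

The load sits in parallel with R2: R2‖R_L = (5.60 × 2.61) / (5.60 + 2.61) = 1.780 kΩ.
V_out = 30.9 × 1.780 / (4.58 + 1.780) = 30.9 × 1.780/6.360 = 8.65 V.
(Unloaded it would have been 17.0 V.)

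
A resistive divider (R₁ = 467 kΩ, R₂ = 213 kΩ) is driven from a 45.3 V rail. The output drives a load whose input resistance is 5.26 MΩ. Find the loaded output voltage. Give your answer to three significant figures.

V_out ≈ 13.8 V

The load sits in parallel with R₂: R₂‖R_L = (213 × 5260) / (213 + 5260) = 204.7 kΩ.
V_out = 45.3 × 204.7 / (467 + 204.7) = 45.3 × 204.7/671.7 = 13.8 V.
(Unloaded it would have been 14.2 V.)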